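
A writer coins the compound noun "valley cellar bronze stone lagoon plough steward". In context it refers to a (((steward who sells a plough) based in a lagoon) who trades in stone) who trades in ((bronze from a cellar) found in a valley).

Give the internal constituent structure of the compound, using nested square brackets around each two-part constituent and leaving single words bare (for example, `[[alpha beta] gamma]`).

[[valley [cellar bronze]] [stone [lagoon [plough steward]]]]

At the top level: head "steward" (specifically "stone lagoon plough steward"); modifier "valley cellar bronze".
"valley cellar bronze" → head "bronze" (specifically "cellar bronze"), modifier "valley".
"cellar bronze" → head "bronze", modifier "cellar".
"stone lagoon plough steward" → head "steward" (specifically "lagoon plough steward"), modifier "stone".
"lagoon plough steward" → head "steward" (specifically "plough steward"), modifier "lagoon".
"plough steward" → head "steward", modifier "plough".
Assembled: [[valley [cellar bronze]] [stone [lagoon [plough steward]]]].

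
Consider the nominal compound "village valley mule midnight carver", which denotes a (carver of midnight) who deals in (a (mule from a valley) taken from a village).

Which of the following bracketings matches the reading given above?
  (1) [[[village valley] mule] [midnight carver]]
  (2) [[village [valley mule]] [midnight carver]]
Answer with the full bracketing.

The paraphrase's head is the "carver" part ("midnight carver"); its modifier is "village valley mule".
That top-level split, carried through the inner groups, gives [[village [valley mule]] [midnight carver]].

[[village [valley mule]] [midnight carver]]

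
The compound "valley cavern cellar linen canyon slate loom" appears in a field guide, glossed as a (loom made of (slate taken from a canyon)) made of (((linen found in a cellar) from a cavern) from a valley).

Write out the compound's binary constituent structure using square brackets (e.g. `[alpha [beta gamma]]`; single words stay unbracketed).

Overall it is a kind of loom (specifically "canyon slate loom"); the modifier is "valley cavern cellar linen".
"valley cavern cellar linen" → head "linen" (specifically "cavern cellar linen"), modifier "valley".
"cavern cellar linen" → head "linen" (specifically "cellar linen"), modifier "cavern".
"cellar linen" → head "linen", modifier "cellar".
"canyon slate loom" → head "loom", modifier "canyon slate".
"canyon slate" → head "slate", modifier "canyon".
So the structure is [[valley [cavern [cellar linen]]] [[canyon slate] loom]].

[[valley [cavern [cellar linen]]] [[canyon slate] loom]]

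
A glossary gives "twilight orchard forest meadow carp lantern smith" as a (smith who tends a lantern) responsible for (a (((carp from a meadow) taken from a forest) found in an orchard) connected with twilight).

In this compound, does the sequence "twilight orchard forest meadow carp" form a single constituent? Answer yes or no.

yes

The paraphrase groups the words so that "twilight orchard forest meadow carp" is one unit: it corresponds to a single parenthesized sub-phrase.
The full structure is [[twilight [orchard [forest [meadow carp]]]] [lantern smith]], in which [twilight orchard forest meadow carp] is a constituent.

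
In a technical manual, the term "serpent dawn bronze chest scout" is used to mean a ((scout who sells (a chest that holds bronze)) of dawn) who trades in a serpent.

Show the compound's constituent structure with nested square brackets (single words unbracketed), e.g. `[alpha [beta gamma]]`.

[serpent [dawn [[bronze chest] scout]]]

Whole compound: head "scout" (specifically "dawn bronze chest scout"), modifier "serpent".
Inside "dawn bronze chest scout": head "scout" (specifically "bronze chest scout"), modifier "dawn".
Inside "bronze chest scout": head "scout", modifier "bronze chest".
Inside "bronze chest": head "chest", modifier "bronze".
Assembled: [serpent [dawn [[bronze chest] scout]]].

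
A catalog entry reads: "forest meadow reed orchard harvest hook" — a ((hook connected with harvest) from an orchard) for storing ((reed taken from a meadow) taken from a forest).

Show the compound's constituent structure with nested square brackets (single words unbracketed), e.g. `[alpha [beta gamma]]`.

[[forest [meadow reed]] [orchard [harvest hook]]]

Whole compound: head "hook" (specifically "orchard harvest hook"), modifier "forest meadow reed".
"forest meadow reed" → head "reed" (specifically "meadow reed"), modifier "forest".
"meadow reed" → head "reed", modifier "meadow".
"orchard harvest hook" → head "hook" (specifically "harvest hook"), modifier "orchard".
"harvest hook" → head "hook", modifier "harvest".
So the structure is [[forest [meadow reed]] [orchard [harvest hook]]].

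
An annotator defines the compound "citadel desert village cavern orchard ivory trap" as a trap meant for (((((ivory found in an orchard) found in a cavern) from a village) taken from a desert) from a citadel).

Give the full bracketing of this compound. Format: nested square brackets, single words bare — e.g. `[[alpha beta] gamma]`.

[[citadel [desert [village [cavern [orchard ivory]]]]] trap]

The outermost head in the paraphrase is "trap", modified by "citadel desert village cavern orchard ivory".
Inside "citadel desert village cavern orchard ivory": head "ivory" (specifically "desert village cavern orchard ivory"), modifier "citadel".
Inside "desert village cavern orchard ivory": head "ivory" (specifically "village cavern orchard ivory"), modifier "desert".
Inside "village cavern orchard ivory": head "ivory" (specifically "cavern orchard ivory"), modifier "village".
Inside "cavern orchard ivory": head "ivory" (specifically "orchard ivory"), modifier "cavern".
Inside "orchard ivory": head "ivory", modifier "orchard".
So the structure is [[citadel [desert [village [cavern [orchard ivory]]]]] trap].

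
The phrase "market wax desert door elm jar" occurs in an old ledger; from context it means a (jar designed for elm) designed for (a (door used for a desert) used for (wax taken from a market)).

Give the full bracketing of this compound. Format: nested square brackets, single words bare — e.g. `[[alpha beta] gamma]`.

[[[market wax] [desert door]] [elm jar]]

The outermost head in the paraphrase is "jar" (specifically "elm jar"), modified by "market wax desert door".
Inside "market wax desert door": head "door" (specifically "desert door"), modifier "market wax".
Inside "market wax": head "wax", modifier "market".
Inside "desert door": head "door", modifier "desert".
Inside "elm jar": head "jar", modifier "elm".
So the structure is [[[market wax] [desert door]] [elm jar]].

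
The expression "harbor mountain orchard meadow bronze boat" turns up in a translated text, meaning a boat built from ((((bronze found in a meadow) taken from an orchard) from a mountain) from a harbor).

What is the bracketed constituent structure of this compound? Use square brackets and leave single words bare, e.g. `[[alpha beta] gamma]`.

At the top level: head "boat"; modifier "harbor mountain orchard meadow bronze".
"harbor mountain orchard meadow bronze" → head "bronze" (specifically "mountain orchard meadow bronze"), modifier "harbor".
"mountain orchard meadow bronze" → head "bronze" (specifically "orchard meadow bronze"), modifier "mountain".
"orchard meadow bronze" → head "bronze" (specifically "meadow bronze"), modifier "orchard".
"meadow bronze" → head "bronze", modifier "meadow".
Assembled: [[harbor [mountain [orchard [meadow bronze]]]] boat].

[[harbor [mountain [orchard [meadow bronze]]]] boat]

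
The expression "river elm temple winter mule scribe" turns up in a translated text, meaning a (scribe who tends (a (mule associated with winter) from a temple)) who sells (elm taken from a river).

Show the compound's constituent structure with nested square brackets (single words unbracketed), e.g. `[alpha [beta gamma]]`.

[[river elm] [[temple [winter mule]] scribe]]

The outermost head in the paraphrase is "scribe" (specifically "temple winter mule scribe"), modified by "river elm".
Within "river elm", the head is "elm" and the modifier is "river".
Within "temple winter mule scribe", the head is "scribe" and the modifier is "temple winter mule".
Within "temple winter mule", the head is "mule" (specifically "winter mule") and the modifier is "temple".
Within "winter mule", the head is "mule" and the modifier is "winter".
So the structure is [[river elm] [[temple [winter mule]] scribe]].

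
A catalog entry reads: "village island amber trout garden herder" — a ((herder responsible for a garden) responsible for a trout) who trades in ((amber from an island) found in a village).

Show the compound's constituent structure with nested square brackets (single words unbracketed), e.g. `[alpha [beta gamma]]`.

The outermost head in the paraphrase is "herder" (specifically "trout garden herder"), modified by "village island amber".
Inside "village island amber": head "amber" (specifically "island amber"), modifier "village".
Inside "island amber": head "amber", modifier "island".
Inside "trout garden herder": head "herder" (specifically "garden herder"), modifier "trout".
Inside "garden herder": head "herder", modifier "garden".
Putting it together: [[village [island amber]] [trout [garden herder]]].

[[village [island amber]] [trout [garden herder]]]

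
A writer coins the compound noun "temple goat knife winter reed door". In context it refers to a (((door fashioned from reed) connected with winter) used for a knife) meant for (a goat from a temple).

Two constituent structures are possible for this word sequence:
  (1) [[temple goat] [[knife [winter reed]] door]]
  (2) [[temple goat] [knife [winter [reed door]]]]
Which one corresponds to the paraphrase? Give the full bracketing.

The paraphrase's head is the "door" part ("knife winter reed door"); its modifier is "temple goat".
That top-level split, carried through the inner groups, gives [[temple goat] [knife [winter [reed door]]]].

[[temple goat] [knife [winter [reed door]]]]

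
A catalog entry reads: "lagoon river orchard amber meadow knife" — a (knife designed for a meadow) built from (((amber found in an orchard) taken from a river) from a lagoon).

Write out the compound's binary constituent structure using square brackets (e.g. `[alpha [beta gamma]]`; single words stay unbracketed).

[[lagoon [river [orchard amber]]] [meadow knife]]

Whole compound: head "knife" (specifically "meadow knife"), modifier "lagoon river orchard amber".
"lagoon river orchard amber" → head "amber" (specifically "river orchard amber"), modifier "lagoon".
"river orchard amber" → head "amber" (specifically "orchard amber"), modifier "river".
"orchard amber" → head "amber", modifier "orchard".
"meadow knife" → head "knife", modifier "meadow".
So the structure is [[lagoon [river [orchard amber]]] [meadow knife]].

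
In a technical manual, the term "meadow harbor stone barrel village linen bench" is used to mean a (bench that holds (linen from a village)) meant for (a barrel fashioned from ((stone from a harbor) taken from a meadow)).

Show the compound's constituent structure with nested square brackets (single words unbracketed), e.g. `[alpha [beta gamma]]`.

[[[meadow [harbor stone]] barrel] [[village linen] bench]]

At the top level: head "bench" (specifically "village linen bench"); modifier "meadow harbor stone barrel".
Inside "meadow harbor stone barrel": head "barrel", modifier "meadow harbor stone".
Inside "meadow harbor stone": head "stone" (specifically "harbor stone"), modifier "meadow".
Inside "harbor stone": head "stone", modifier "harbor".
Inside "village linen bench": head "bench", modifier "village linen".
Inside "village linen": head "linen", modifier "village".
So the structure is [[[meadow [harbor stone]] barrel] [[village linen] bench]].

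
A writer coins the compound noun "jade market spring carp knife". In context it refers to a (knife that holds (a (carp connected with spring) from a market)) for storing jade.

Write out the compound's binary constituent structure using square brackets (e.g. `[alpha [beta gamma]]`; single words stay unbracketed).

[jade [[market [spring carp]] knife]]

The outermost head in the paraphrase is "knife" (specifically "market spring carp knife"), modified by "jade".
"market spring carp knife" → head "knife", modifier "market spring carp".
"market spring carp" → head "carp" (specifically "spring carp"), modifier "market".
"spring carp" → head "carp", modifier "spring".
So the structure is [jade [[market [spring carp]] knife]].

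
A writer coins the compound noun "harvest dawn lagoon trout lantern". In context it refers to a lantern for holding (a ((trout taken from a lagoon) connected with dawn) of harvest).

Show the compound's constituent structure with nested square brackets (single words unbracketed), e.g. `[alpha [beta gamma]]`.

Overall it is a kind of lantern; the modifier is "harvest dawn lagoon trout".
"harvest dawn lagoon trout" → head "trout" (specifically "dawn lagoon trout"), modifier "harvest".
"dawn lagoon trout" → head "trout" (specifically "lagoon trout"), modifier "dawn".
"lagoon trout" → head "trout", modifier "lagoon".
Assembled: [[harvest [dawn [lagoon trout]]] lantern].

[[harvest [dawn [lagoon trout]]] lantern]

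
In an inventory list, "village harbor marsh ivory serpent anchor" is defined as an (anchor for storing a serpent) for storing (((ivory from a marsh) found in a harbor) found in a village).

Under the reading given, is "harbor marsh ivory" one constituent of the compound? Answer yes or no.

The paraphrase groups the words so that "harbor marsh ivory" is one unit: it corresponds to a single parenthesized sub-phrase.
The full structure is [[village [harbor [marsh ivory]]] [serpent anchor]], in which [harbor marsh ivory] is a constituent.

yes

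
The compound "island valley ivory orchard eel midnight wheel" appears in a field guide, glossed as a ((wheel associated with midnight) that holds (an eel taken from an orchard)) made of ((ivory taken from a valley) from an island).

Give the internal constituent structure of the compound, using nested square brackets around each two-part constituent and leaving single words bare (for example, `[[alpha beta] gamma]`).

At the top level: head "wheel" (specifically "orchard eel midnight wheel"); modifier "island valley ivory".
Within "island valley ivory", the head is "ivory" (specifically "valley ivory") and the modifier is "island".
Within "valley ivory", the head is "ivory" and the modifier is "valley".
Within "orchard eel midnight wheel", the head is "wheel" (specifically "midnight wheel") and the modifier is "orchard eel".
Within "orchard eel", the head is "eel" and the modifier is "orchard".
Within "midnight wheel", the head is "wheel" and the modifier is "midnight".
So the structure is [[island [valley ivory]] [[orchard eel] [midnight wheel]]].

[[island [valley ivory]] [[orchard eel] [midnight wheel]]]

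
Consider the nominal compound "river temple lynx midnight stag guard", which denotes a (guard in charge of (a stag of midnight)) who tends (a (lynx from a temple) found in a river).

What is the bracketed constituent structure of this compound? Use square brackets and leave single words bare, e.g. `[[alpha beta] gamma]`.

[[river [temple lynx]] [[midnight stag] guard]]

The outermost head in the paraphrase is "guard" (specifically "midnight stag guard"), modified by "river temple lynx".
Inside "river temple lynx": head "lynx" (specifically "temple lynx"), modifier "river".
Inside "temple lynx": head "lynx", modifier "temple".
Inside "midnight stag guard": head "guard", modifier "midnight stag".
Inside "midnight stag": head "stag", modifier "midnight".
Assembled: [[river [temple lynx]] [[midnight stag] guard]].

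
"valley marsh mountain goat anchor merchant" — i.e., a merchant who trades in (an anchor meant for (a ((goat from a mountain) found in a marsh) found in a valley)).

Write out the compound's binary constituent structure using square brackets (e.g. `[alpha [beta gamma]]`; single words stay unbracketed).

Whole compound: head "merchant", modifier "valley marsh mountain goat anchor".
Within "valley marsh mountain goat anchor", the head is "anchor" and the modifier is "valley marsh mountain goat".
Within "valley marsh mountain goat", the head is "goat" (specifically "marsh mountain goat") and the modifier is "valley".
Within "marsh mountain goat", the head is "goat" (specifically "mountain goat") and the modifier is "marsh".
Within "mountain goat", the head is "goat" and the modifier is "mountain".
Putting it together: [[[valley [marsh [mountain goat]]] anchor] merchant].

[[[valley [marsh [mountain goat]]] anchor] merchant]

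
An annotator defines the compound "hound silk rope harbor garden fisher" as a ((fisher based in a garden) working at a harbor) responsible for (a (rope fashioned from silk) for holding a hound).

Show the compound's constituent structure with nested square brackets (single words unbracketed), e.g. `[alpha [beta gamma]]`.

The outermost head in the paraphrase is "fisher" (specifically "harbor garden fisher"), modified by "hound silk rope".
"hound silk rope" → head "rope" (specifically "silk rope"), modifier "hound".
"silk rope" → head "rope", modifier "silk".
"harbor garden fisher" → head "fisher" (specifically "garden fisher"), modifier "harbor".
"garden fisher" → head "fisher", modifier "garden".
Assembled: [[hound [silk rope]] [harbor [garden fisher]]].

[[hound [silk rope]] [harbor [garden fisher]]]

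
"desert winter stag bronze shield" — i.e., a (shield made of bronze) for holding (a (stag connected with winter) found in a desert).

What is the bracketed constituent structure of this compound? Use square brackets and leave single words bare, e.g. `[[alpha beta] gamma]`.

Overall it is a kind of shield (specifically "bronze shield"); the modifier is "desert winter stag".
Within "desert winter stag", the head is "stag" (specifically "winter stag") and the modifier is "desert".
Within "winter stag", the head is "stag" and the modifier is "winter".
Within "bronze shield", the head is "shield" and the modifier is "bronze".
So the structure is [[desert [winter stag]] [bronze shield]].

[[desert [winter stag]] [bronze shield]]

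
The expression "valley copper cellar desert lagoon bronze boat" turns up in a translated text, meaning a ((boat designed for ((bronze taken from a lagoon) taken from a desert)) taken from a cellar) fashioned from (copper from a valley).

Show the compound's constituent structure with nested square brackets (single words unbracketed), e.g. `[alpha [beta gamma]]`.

[[valley copper] [cellar [[desert [lagoon bronze]] boat]]]

Whole compound: head "boat" (specifically "cellar desert lagoon bronze boat"), modifier "valley copper".
Within "valley copper", the head is "copper" and the modifier is "valley".
Within "cellar desert lagoon bronze boat", the head is "boat" (specifically "desert lagoon bronze boat") and the modifier is "cellar".
Within "desert lagoon bronze boat", the head is "boat" and the modifier is "desert lagoon bronze".
Within "desert lagoon bronze", the head is "bronze" (specifically "lagoon bronze") and the modifier is "desert".
Within "lagoon bronze", the head is "bronze" and the modifier is "lagoon".
So the structure is [[valley copper] [cellar [[desert [lagoon bronze]] boat]]].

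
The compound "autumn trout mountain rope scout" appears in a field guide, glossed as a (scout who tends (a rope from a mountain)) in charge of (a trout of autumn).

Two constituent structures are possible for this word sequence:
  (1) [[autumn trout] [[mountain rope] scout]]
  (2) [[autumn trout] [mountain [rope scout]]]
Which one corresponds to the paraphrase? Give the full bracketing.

The paraphrase's head is the "scout" part ("mountain rope scout"); its modifier is "autumn trout".
That top-level split, carried through the inner groups, gives [[autumn trout] [[mountain rope] scout]].

[[autumn trout] [[mountain rope] scout]]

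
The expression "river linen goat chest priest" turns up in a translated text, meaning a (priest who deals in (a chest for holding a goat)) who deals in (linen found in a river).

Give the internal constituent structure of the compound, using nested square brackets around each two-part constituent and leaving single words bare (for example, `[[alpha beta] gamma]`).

[[river linen] [[goat chest] priest]]

The outermost head in the paraphrase is "priest" (specifically "goat chest priest"), modified by "river linen".
"river linen" → head "linen", modifier "river".
"goat chest priest" → head "priest", modifier "goat chest".
"goat chest" → head "chest", modifier "goat".
Putting it together: [[river linen] [[goat chest] priest]].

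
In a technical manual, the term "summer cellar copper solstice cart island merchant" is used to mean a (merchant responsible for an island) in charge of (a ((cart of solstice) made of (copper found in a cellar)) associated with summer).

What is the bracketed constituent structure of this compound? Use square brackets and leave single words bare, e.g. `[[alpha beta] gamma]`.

[[summer [[cellar copper] [solstice cart]]] [island merchant]]

At the top level: head "merchant" (specifically "island merchant"); modifier "summer cellar copper solstice cart".
Inside "summer cellar copper solstice cart": head "cart" (specifically "cellar copper solstice cart"), modifier "summer".
Inside "cellar copper solstice cart": head "cart" (specifically "solstice cart"), modifier "cellar copper".
Inside "cellar copper": head "copper", modifier "cellar".
Inside "solstice cart": head "cart", modifier "solstice".
Inside "island merchant": head "merchant", modifier "island".
Putting it together: [[summer [[cellar copper] [solstice cart]]] [island merchant]].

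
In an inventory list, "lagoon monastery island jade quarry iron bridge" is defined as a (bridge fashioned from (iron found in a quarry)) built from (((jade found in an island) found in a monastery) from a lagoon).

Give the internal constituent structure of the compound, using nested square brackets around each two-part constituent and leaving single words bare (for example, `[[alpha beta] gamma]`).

Whole compound: head "bridge" (specifically "quarry iron bridge"), modifier "lagoon monastery island jade".
"lagoon monastery island jade" → head "jade" (specifically "monastery island jade"), modifier "lagoon".
"monastery island jade" → head "jade" (specifically "island jade"), modifier "monastery".
"island jade" → head "jade", modifier "island".
"quarry iron bridge" → head "bridge", modifier "quarry iron".
"quarry iron" → head "iron", modifier "quarry".
So the structure is [[lagoon [monastery [island jade]]] [[quarry iron] bridge]].

[[lagoon [monastery [island jade]]] [[quarry iron] bridge]]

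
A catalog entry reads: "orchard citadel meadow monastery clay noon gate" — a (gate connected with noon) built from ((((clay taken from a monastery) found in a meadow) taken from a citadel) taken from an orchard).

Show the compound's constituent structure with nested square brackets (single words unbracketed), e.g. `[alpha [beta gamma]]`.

Whole compound: head "gate" (specifically "noon gate"), modifier "orchard citadel meadow monastery clay".
Inside "orchard citadel meadow monastery clay": head "clay" (specifically "citadel meadow monastery clay"), modifier "orchard".
Inside "citadel meadow monastery clay": head "clay" (specifically "meadow monastery clay"), modifier "citadel".
Inside "meadow monastery clay": head "clay" (specifically "monastery clay"), modifier "meadow".
Inside "monastery clay": head "clay", modifier "monastery".
Inside "noon gate": head "gate", modifier "noon".
Putting it together: [[orchard [citadel [meadow [monastery clay]]]] [noon gate]].

[[orchard [citadel [meadow [monastery clay]]]] [noon gate]]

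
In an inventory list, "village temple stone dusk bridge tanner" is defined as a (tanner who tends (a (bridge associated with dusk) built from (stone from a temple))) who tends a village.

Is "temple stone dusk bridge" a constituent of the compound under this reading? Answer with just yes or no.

The paraphrase groups the words so that "temple stone dusk bridge" is one unit: it corresponds to a single parenthesized sub-phrase.
The full structure is [village [[[temple stone] [dusk bridge]] tanner]], in which [temple stone dusk bridge] is a constituent.

yes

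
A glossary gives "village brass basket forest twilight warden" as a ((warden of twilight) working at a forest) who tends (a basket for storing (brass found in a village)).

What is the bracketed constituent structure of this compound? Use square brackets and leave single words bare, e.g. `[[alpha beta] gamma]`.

The outermost head in the paraphrase is "warden" (specifically "forest twilight warden"), modified by "village brass basket".
Within "village brass basket", the head is "basket" and the modifier is "village brass".
Within "village brass", the head is "brass" and the modifier is "village".
Within "forest twilight warden", the head is "warden" (specifically "twilight warden") and the modifier is "forest".
Within "twilight warden", the head is "warden" and the modifier is "twilight".
Assembled: [[[village brass] basket] [forest [twilight warden]]].

[[[village brass] basket] [forest [twilight warden]]]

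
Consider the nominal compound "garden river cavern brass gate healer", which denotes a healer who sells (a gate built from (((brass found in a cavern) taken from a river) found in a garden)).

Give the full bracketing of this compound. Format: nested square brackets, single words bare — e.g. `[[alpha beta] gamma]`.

Overall it is a kind of healer; the modifier is "garden river cavern brass gate".
Within "garden river cavern brass gate", the head is "gate" and the modifier is "garden river cavern brass".
Within "garden river cavern brass", the head is "brass" (specifically "river cavern brass") and the modifier is "garden".
Within "river cavern brass", the head is "brass" (specifically "cavern brass") and the modifier is "river".
Within "cavern brass", the head is "brass" and the modifier is "cavern".
Assembled: [[[garden [river [cavern brass]]] gate] healer].

[[[garden [river [cavern brass]]] gate] healer]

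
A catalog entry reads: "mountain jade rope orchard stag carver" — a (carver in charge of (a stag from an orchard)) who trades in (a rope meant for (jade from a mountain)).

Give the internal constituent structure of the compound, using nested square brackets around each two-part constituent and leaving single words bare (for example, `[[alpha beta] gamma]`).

At the top level: head "carver" (specifically "orchard stag carver"); modifier "mountain jade rope".
Within "mountain jade rope", the head is "rope" and the modifier is "mountain jade".
Within "mountain jade", the head is "jade" and the modifier is "mountain".
Within "orchard stag carver", the head is "carver" and the modifier is "orchard stag".
Within "orchard stag", the head is "stag" and the modifier is "orchard".
Assembled: [[[mountain jade] rope] [[orchard stag] carver]].

[[[mountain jade] rope] [[orchard stag] carver]]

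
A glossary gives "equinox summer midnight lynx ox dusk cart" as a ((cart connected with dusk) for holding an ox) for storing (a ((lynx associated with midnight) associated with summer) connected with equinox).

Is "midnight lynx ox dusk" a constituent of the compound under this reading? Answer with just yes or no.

The top-level split is [equinox summer midnight lynx] [ox dusk cart]; the full structure is [[equinox [summer [midnight lynx]]] [ox [dusk cart]]].
"midnight lynx ox dusk" straddles a constituent boundary, so it is not a single unit.

no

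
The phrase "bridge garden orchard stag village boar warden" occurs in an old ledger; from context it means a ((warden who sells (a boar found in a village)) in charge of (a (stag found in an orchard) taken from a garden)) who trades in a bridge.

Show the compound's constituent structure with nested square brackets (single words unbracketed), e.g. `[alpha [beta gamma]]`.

Overall it is a kind of warden (specifically "garden orchard stag village boar warden"); the modifier is "bridge".
"garden orchard stag village boar warden" → head "warden" (specifically "village boar warden"), modifier "garden orchard stag".
"garden orchard stag" → head "stag" (specifically "orchard stag"), modifier "garden".
"orchard stag" → head "stag", modifier "orchard".
"village boar warden" → head "warden", modifier "village boar".
"village boar" → head "boar", modifier "village".
Putting it together: [bridge [[garden [orchard stag]] [[village boar] warden]]].

[bridge [[garden [orchard stag]] [[village boar] warden]]]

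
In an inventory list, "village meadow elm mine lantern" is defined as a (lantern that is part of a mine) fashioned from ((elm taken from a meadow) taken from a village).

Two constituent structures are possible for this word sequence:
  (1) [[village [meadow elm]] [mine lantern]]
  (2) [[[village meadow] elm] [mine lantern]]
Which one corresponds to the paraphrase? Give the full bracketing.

The paraphrase's head is the "lantern" part ("mine lantern"); its modifier is "village meadow elm".
That top-level split, carried through the inner groups, gives [[village [meadow elm]] [mine lantern]].

[[village [meadow elm]] [mine lantern]]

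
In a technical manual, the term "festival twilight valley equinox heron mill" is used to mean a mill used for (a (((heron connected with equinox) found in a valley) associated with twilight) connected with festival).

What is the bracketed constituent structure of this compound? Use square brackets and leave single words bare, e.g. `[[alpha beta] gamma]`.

[[festival [twilight [valley [equinox heron]]]] mill]

Whole compound: head "mill", modifier "festival twilight valley equinox heron".
Inside "festival twilight valley equinox heron": head "heron" (specifically "twilight valley equinox heron"), modifier "festival".
Inside "twilight valley equinox heron": head "heron" (specifically "valley equinox heron"), modifier "twilight".
Inside "valley equinox heron": head "heron" (specifically "equinox heron"), modifier "valley".
Inside "equinox heron": head "heron", modifier "equinox".
So the structure is [[festival [twilight [valley [equinox heron]]]] mill].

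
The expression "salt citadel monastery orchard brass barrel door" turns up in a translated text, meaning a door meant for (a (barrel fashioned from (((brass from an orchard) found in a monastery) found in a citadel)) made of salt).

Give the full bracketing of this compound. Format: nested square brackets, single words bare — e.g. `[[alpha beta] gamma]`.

[[salt [[citadel [monastery [orchard brass]]] barrel]] door]

Overall it is a kind of door; the modifier is "salt citadel monastery orchard brass barrel".
Within "salt citadel monastery orchard brass barrel", the head is "barrel" (specifically "citadel monastery orchard brass barrel") and the modifier is "salt".
Within "citadel monastery orchard brass barrel", the head is "barrel" and the modifier is "citadel monastery orchard brass".
Within "citadel monastery orchard brass", the head is "brass" (specifically "monastery orchard brass") and the modifier is "citadel".
Within "monastery orchard brass", the head is "brass" (specifically "orchard brass") and the modifier is "monastery".
Within "orchard brass", the head is "brass" and the modifier is "orchard".
Assembled: [[salt [[citadel [monastery [orchard brass]]] barrel]] door].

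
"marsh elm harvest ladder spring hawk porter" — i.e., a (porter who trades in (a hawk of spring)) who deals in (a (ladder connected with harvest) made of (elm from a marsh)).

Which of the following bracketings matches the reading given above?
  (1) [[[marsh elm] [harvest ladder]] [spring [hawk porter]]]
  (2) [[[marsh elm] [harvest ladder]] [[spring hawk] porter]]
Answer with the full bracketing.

The paraphrase's head is the "porter" part ("spring hawk porter"); its modifier is "marsh elm harvest ladder".
That top-level split, carried through the inner groups, gives [[[marsh elm] [harvest ladder]] [[spring hawk] porter]].

[[[marsh elm] [harvest ladder]] [[spring hawk] porter]]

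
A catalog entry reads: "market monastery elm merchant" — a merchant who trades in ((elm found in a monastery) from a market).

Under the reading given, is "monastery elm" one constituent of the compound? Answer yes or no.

The paraphrase groups the words so that "monastery elm" is one unit: it corresponds to a single parenthesized sub-phrase.
The full structure is [[market [monastery elm]] merchant], in which [monastery elm] is a constituent.

yes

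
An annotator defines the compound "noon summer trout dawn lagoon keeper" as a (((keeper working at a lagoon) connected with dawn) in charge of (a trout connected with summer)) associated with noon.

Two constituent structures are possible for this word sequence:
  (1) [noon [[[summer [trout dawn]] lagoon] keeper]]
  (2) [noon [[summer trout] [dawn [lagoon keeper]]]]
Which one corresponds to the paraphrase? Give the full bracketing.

The paraphrase's head is the "keeper" part ("summer trout dawn lagoon keeper"); its modifier is "noon".
That top-level split, carried through the inner groups, gives [noon [[summer trout] [dawn [lagoon keeper]]]].

[noon [[summer trout] [dawn [lagoon keeper]]]]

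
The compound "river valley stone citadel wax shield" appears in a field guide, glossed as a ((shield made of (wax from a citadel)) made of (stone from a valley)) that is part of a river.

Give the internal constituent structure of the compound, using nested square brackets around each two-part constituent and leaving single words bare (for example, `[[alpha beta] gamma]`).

[river [[valley stone] [[citadel wax] shield]]]

Overall it is a kind of shield (specifically "valley stone citadel wax shield"); the modifier is "river".
Within "valley stone citadel wax shield", the head is "shield" (specifically "citadel wax shield") and the modifier is "valley stone".
Within "valley stone", the head is "stone" and the modifier is "valley".
Within "citadel wax shield", the head is "shield" and the modifier is "citadel wax".
Within "citadel wax", the head is "wax" and the modifier is "citadel".
Putting it together: [river [[valley stone] [[citadel wax] shield]]].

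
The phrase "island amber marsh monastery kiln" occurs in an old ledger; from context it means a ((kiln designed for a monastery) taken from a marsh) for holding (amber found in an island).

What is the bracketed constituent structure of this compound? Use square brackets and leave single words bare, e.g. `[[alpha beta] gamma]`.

Whole compound: head "kiln" (specifically "marsh monastery kiln"), modifier "island amber".
Inside "island amber": head "amber", modifier "island".
Inside "marsh monastery kiln": head "kiln" (specifically "monastery kiln"), modifier "marsh".
Inside "monastery kiln": head "kiln", modifier "monastery".
Putting it together: [[island amber] [marsh [monastery kiln]]].

[[island amber] [marsh [monastery kiln]]]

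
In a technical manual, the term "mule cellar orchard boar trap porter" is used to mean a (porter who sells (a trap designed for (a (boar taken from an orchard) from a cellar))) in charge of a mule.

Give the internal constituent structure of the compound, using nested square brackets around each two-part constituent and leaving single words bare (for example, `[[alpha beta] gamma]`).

[mule [[[cellar [orchard boar]] trap] porter]]

Whole compound: head "porter" (specifically "cellar orchard boar trap porter"), modifier "mule".
"cellar orchard boar trap porter" → head "porter", modifier "cellar orchard boar trap".
"cellar orchard boar trap" → head "trap", modifier "cellar orchard boar".
"cellar orchard boar" → head "boar" (specifically "orchard boar"), modifier "cellar".
"orchard boar" → head "boar", modifier "orchard".
Assembled: [mule [[[cellar [orchard boar]] trap] porter]].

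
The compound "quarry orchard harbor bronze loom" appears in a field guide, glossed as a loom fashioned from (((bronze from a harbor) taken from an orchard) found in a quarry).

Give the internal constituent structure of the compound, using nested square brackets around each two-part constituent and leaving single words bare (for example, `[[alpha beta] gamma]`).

The outermost head in the paraphrase is "loom", modified by "quarry orchard harbor bronze".
"quarry orchard harbor bronze" → head "bronze" (specifically "orchard harbor bronze"), modifier "quarry".
"orchard harbor bronze" → head "bronze" (specifically "harbor bronze"), modifier "orchard".
"harbor bronze" → head "bronze", modifier "harbor".
So the structure is [[quarry [orchard [harbor bronze]]] loom].

[[quarry [orchard [harbor bronze]]] loom]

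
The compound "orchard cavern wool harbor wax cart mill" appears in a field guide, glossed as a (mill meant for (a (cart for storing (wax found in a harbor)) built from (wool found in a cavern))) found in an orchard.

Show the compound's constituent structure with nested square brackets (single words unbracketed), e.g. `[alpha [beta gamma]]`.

Overall it is a kind of mill (specifically "cavern wool harbor wax cart mill"); the modifier is "orchard".
Inside "cavern wool harbor wax cart mill": head "mill", modifier "cavern wool harbor wax cart".
Inside "cavern wool harbor wax cart": head "cart" (specifically "harbor wax cart"), modifier "cavern wool".
Inside "cavern wool": head "wool", modifier "cavern".
Inside "harbor wax cart": head "cart", modifier "harbor wax".
Inside "harbor wax": head "wax", modifier "harbor".
Assembled: [orchard [[[cavern wool] [[harbor wax] cart]] mill]].

[orchard [[[cavern wool] [[harbor wax] cart]] mill]]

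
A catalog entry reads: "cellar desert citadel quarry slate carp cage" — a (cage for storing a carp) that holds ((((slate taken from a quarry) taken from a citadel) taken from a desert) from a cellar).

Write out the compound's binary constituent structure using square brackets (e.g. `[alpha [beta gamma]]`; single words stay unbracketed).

At the top level: head "cage" (specifically "carp cage"); modifier "cellar desert citadel quarry slate".
"cellar desert citadel quarry slate" → head "slate" (specifically "desert citadel quarry slate"), modifier "cellar".
"desert citadel quarry slate" → head "slate" (specifically "citadel quarry slate"), modifier "desert".
"citadel quarry slate" → head "slate" (specifically "quarry slate"), modifier "citadel".
"quarry slate" → head "slate", modifier "quarry".
"carp cage" → head "cage", modifier "carp".
So the structure is [[cellar [desert [citadel [quarry slate]]]] [carp cage]].

[[cellar [desert [citadel [quarry slate]]]] [carp cage]]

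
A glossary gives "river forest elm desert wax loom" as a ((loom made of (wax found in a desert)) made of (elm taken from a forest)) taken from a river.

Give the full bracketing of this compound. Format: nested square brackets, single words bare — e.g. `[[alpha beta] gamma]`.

[river [[forest elm] [[desert wax] loom]]]

Overall it is a kind of loom (specifically "forest elm desert wax loom"); the modifier is "river".
Within "forest elm desert wax loom", the head is "loom" (specifically "desert wax loom") and the modifier is "forest elm".
Within "forest elm", the head is "elm" and the modifier is "forest".
Within "desert wax loom", the head is "loom" and the modifier is "desert wax".
Within "desert wax", the head is "wax" and the modifier is "desert".
Putting it together: [river [[forest elm] [[desert wax] loom]]].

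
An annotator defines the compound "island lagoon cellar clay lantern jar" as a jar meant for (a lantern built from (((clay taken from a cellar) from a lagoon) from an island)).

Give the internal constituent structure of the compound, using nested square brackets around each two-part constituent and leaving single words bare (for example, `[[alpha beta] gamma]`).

[[[island [lagoon [cellar clay]]] lantern] jar]

The outermost head in the paraphrase is "jar", modified by "island lagoon cellar clay lantern".
Within "island lagoon cellar clay lantern", the head is "lantern" and the modifier is "island lagoon cellar clay".
Within "island lagoon cellar clay", the head is "clay" (specifically "lagoon cellar clay") and the modifier is "island".
Within "lagoon cellar clay", the head is "clay" (specifically "cellar clay") and the modifier is "lagoon".
Within "cellar clay", the head is "clay" and the modifier is "cellar".
Putting it together: [[[island [lagoon [cellar clay]]] lantern] jar].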